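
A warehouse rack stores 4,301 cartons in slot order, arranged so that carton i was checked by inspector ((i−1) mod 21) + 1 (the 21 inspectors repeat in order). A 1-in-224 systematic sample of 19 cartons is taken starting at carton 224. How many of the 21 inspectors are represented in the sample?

3

Consecutive selections differ by k = 224, so their inspector numbers differ by 224 mod 21 = 14.
gcd(224, 21) = 7, so the sample visits 21/7 = 3 distinct residues mod 21.
Start 224 is inspector 14; the inspectors hit are 7, 14, 21.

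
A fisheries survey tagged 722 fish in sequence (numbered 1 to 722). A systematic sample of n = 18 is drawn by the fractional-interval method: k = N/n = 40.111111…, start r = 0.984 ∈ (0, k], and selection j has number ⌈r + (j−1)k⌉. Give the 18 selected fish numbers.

1, 42, 82, 122, 162, 202, 242, 282, 322, 362, 403, 443, 483, 523, 563, 603, 643, 683

j=1: r + 0k = 0.984 → ⌈·⌉ = 1
j=2: r + 1k = 41.095111… → ⌈·⌉ = 42
j=3: r + 2k = 81.206222… → ⌈·⌉ = 82
j=4: r + 3k = 121.317333… → ⌈·⌉ = 122
j=5: r + 4k = 161.428444… → ⌈·⌉ = 162
j=6: r + 5k = 201.539555… → ⌈·⌉ = 202
j=7: r + 6k = 241.650666… → ⌈·⌉ = 242
j=8: r + 7k = 281.761777… → ⌈·⌉ = 282
j=9: r + 8k = 321.872888… → ⌈·⌉ = 322
j=10: r + 9k = 361.984 → ⌈·⌉ = 362
j=11: r + 10k = 402.095111… → ⌈·⌉ = 403
j=12: r + 11k = 442.206222… → ⌈·⌉ = 443
j=13: r + 12k = 482.317333… → ⌈·⌉ = 483
j=14: r + 13k = 522.428444… → ⌈·⌉ = 523
j=15: r + 14k = 562.539555… → ⌈·⌉ = 563
j=16: r + 15k = 602.650666… → ⌈·⌉ = 603
j=17: r + 16k = 642.761777… → ⌈·⌉ = 643
j=18: r + 17k = 682.872888… → ⌈·⌉ = 683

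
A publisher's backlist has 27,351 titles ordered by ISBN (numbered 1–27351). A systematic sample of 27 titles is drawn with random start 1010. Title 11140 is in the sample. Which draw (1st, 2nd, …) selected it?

11

k = 27351/27 = 1013
position = (11140 − 1010)/1013 + 1 = 10130/1013 + 1 = 10 + 1 = 11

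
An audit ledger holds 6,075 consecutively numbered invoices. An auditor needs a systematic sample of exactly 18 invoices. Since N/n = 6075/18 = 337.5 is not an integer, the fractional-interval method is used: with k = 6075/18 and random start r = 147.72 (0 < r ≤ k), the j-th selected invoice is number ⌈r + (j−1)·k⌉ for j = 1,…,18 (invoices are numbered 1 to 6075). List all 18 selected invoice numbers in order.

148, 486, 823, 1161, 1498, 1836, 2173, 2511, 2848, 3186, 3523, 3861, 4198, 4536, 4873, 5211, 5548, 5886

j=1: r + 0k = 147.72 → ⌈·⌉ = 148
j=2: r + 1k = 485.22 → ⌈·⌉ = 486
j=3: r + 2k = 822.72 → ⌈·⌉ = 823
j=4: r + 3k = 1160.22 → ⌈·⌉ = 1161
j=5: r + 4k = 1497.72 → ⌈·⌉ = 1498
j=6: r + 5k = 1835.22 → ⌈·⌉ = 1836
j=7: r + 6k = 2172.72 → ⌈·⌉ = 2173
j=8: r + 7k = 2510.22 → ⌈·⌉ = 2511
j=9: r + 8k = 2847.72 → ⌈·⌉ = 2848
j=10: r + 9k = 3185.22 → ⌈·⌉ = 3186
j=11: r + 10k = 3522.72 → ⌈·⌉ = 3523
j=12: r + 11k = 3860.22 → ⌈·⌉ = 3861
j=13: r + 12k = 4197.72 → ⌈·⌉ = 4198
j=14: r + 13k = 4535.22 → ⌈·⌉ = 4536
j=15: r + 14k = 4872.72 → ⌈·⌉ = 4873
j=16: r + 15k = 5210.22 → ⌈·⌉ = 5211
j=17: r + 16k = 5547.72 → ⌈·⌉ = 5548
j=18: r + 17k = 5885.22 → ⌈·⌉ = 5886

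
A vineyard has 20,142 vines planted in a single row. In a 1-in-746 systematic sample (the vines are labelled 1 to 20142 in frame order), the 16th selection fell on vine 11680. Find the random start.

490

k = 746
r = 11680 − (16−1)×746 = 11680 − 11190 = 490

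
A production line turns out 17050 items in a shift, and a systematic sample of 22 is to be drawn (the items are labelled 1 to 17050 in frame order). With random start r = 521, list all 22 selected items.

521, 1296, 2071, 2846, 3621, 4396, 5171, 5946, 6721, 7496, 8271, 9046, 9821, 10596, 11371, 12146, 12921, 13696, 14471, 15246, 16021, 16796

k = N/n = 17050/22 = 775
item 1: 521
item 2: 521 + 775 = 1296
item 3: 1296 + 775 = 2071
item 4: 2071 + 775 = 2846
item 5: 2846 + 775 = 3621
item 6: 3621 + 775 = 4396
item 7: 4396 + 775 = 5171
item 8: 5171 + 775 = 5946
item 9: 5946 + 775 = 6721
item 10: 6721 + 775 = 7496
item 11: 7496 + 775 = 8271
item 12: 8271 + 775 = 9046
item 13: 9046 + 775 = 9821
item 14: 9821 + 775 = 10596
item 15: 10596 + 775 = 11371
item 16: 11371 + 775 = 12146
item 17: 12146 + 775 = 12921
item 18: 12921 + 775 = 13696
item 19: 13696 + 775 = 14471
item 20: 14471 + 775 = 15246
item 21: 15246 + 775 = 16021
item 22: 16021 + 775 = 16796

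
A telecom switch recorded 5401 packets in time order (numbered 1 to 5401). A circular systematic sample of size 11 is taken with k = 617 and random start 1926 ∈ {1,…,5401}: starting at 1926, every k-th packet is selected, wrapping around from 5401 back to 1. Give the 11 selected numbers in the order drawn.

Selection 1: 1926
Selection 2: 1926 + 617 = 2543
Selection 3: 2543 + 617 = 3160
Selection 4: 3160 + 617 = 3777
Selection 5: 3777 + 617 = 4394
Selection 6: 4394 + 617 = 5011
Selection 7: 5011 + 617 = 5628 → 5628 − 5401 = 227
Selection 8: 227 + 617 = 844
Selection 9: 844 + 617 = 1461
Selection 10: 1461 + 617 = 2078
Selection 11: 2078 + 617 = 2695

1926, 2543, 3160, 3777, 4394, 5011, 227, 844, 1461, 2078, 2695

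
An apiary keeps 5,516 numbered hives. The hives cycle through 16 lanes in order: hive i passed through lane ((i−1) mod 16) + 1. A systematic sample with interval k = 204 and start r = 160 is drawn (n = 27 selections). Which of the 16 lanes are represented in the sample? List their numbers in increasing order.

Consecutive selections differ by k = 204, so their lane numbers differ by 204 mod 16 = 12.
gcd(204, 16) = 4, so the sample visits 16/4 = 4 distinct residues mod 16.
Start 160 is lane 16; the lanes hit are 4, 8, 12, 16.

4, 8, 12, 16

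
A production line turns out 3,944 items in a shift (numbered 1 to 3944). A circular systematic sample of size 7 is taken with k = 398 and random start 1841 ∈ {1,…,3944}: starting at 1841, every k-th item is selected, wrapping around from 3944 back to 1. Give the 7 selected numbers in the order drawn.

1841, 2239, 2637, 3035, 3433, 3831, 285

Selection 1: 1841
Selection 2: 1841 + 398 = 2239
Selection 3: 2239 + 398 = 2637
Selection 4: 2637 + 398 = 3035
Selection 5: 3035 + 398 = 3433
Selection 6: 3433 + 398 = 3831
Selection 7: 3831 + 398 = 4229 → 4229 − 3944 = 285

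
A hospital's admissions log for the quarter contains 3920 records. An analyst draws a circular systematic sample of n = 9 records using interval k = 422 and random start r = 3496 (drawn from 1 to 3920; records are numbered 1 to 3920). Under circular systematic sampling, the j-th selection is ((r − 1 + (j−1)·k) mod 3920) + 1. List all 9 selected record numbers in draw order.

3496, 3918, 420, 842, 1264, 1686, 2108, 2530, 2952

Selection 1: 3496
Selection 2: 3496 + 422 = 3918
Selection 3: 3918 + 422 = 4340 → 4340 − 3920 = 420
Selection 4: 420 + 422 = 842
Selection 5: 842 + 422 = 1264
Selection 6: 1264 + 422 = 1686
Selection 7: 1686 + 422 = 2108
Selection 8: 2108 + 422 = 2530
Selection 9: 2530 + 422 = 2952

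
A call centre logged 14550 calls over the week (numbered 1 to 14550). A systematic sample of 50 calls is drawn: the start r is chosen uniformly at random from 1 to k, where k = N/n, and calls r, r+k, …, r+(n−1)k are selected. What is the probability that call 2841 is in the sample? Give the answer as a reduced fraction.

k = 14550/50 = 291.
Call 2841 is selected iff r ≡ 2841 (mod 291); exactly one such r in {1,…,291}.
Inclusion probability = 1/291.

1/291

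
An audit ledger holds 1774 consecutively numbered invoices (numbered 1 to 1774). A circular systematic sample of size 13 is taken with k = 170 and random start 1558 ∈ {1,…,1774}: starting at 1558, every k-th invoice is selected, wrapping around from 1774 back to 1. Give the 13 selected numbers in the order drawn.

Selection 1: 1558
Selection 2: 1558 + 170 = 1728
Selection 3: 1728 + 170 = 1898 → 1898 − 1774 = 124
Selection 4: 124 + 170 = 294
Selection 5: 294 + 170 = 464
Selection 6: 464 + 170 = 634
Selection 7: 634 + 170 = 804
Selection 8: 804 + 170 = 974
Selection 9: 974 + 170 = 1144
Selection 10: 1144 + 170 = 1314
Selection 11: 1314 + 170 = 1484
Selection 12: 1484 + 170 = 1654
Selection 13: 1654 + 170 = 1824 → 1824 − 1774 = 50

1558, 1728, 124, 294, 464, 634, 804, 974, 1144, 1314, 1484, 1654, 50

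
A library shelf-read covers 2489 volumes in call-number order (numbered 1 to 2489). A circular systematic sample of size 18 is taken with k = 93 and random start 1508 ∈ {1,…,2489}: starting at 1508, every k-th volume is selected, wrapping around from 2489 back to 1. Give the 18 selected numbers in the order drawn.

1508, 1601, 1694, 1787, 1880, 1973, 2066, 2159, 2252, 2345, 2438, 42, 135, 228, 321, 414, 507, 600

Selection 1: 1508
Selection 2: 1508 + 93 = 1601
Selection 3: 1601 + 93 = 1694
Selection 4: 1694 + 93 = 1787
Selection 5: 1787 + 93 = 1880
Selection 6: 1880 + 93 = 1973
Selection 7: 1973 + 93 = 2066
Selection 8: 2066 + 93 = 2159
Selection 9: 2159 + 93 = 2252
Selection 10: 2252 + 93 = 2345
Selection 11: 2345 + 93 = 2438
Selection 12: 2438 + 93 = 2531 → 2531 − 2489 = 42
Selection 13: 42 + 93 = 135
Selection 14: 135 + 93 = 228
Selection 15: 228 + 93 = 321
Selection 16: 321 + 93 = 414
Selection 17: 414 + 93 = 507
Selection 18: 507 + 93 = 600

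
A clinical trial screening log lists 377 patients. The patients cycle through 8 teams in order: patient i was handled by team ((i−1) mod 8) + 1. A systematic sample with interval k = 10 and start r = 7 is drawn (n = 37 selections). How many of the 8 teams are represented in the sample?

4

Consecutive selections differ by k = 10, so their team numbers differ by 10 mod 8 = 2.
gcd(10, 8) = 2, so the sample visits 8/2 = 4 distinct residues mod 8.
Start 7 is team 7; the teams hit are 1, 3, 5, 7.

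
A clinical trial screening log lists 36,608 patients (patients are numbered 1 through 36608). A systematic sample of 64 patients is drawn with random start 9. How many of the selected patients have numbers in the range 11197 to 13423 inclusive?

4

k = 36608/64 = 572
First selection ≥ 11197: 9 + ⌈(11197−9)/572⌉·572 = 9 + 20×572 = 11449
Last selection ≤ 13423: 9 + ⌊(13423−9)/572⌋·572 = 9 + 23×572 = 13165
Count = 23 − 20 + 1 = 4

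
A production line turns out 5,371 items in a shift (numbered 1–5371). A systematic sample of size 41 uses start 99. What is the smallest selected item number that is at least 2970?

2981

k = 5371/41 = 131
Steps past start: ⌈(2970 − 99)/131⌉ = ⌈2871/131⌉ = 22
Selected item: 99 + 22×131 = 2981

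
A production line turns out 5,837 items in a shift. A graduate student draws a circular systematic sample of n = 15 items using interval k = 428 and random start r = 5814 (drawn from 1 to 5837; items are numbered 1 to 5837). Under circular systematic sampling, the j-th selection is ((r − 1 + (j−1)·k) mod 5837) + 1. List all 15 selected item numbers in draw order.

Selection 1: 5814
Selection 2: 5814 + 428 = 6242 → 6242 − 5837 = 405
Selection 3: 405 + 428 = 833
Selection 4: 833 + 428 = 1261
Selection 5: 1261 + 428 = 1689
Selection 6: 1689 + 428 = 2117
Selection 7: 2117 + 428 = 2545
Selection 8: 2545 + 428 = 2973
Selection 9: 2973 + 428 = 3401
Selection 10: 3401 + 428 = 3829
Selection 11: 3829 + 428 = 4257
Selection 12: 4257 + 428 = 4685
Selection 13: 4685 + 428 = 5113
Selection 14: 5113 + 428 = 5541
Selection 15: 5541 + 428 = 5969 → 5969 − 5837 = 132

5814, 405, 833, 1261, 1689, 2117, 2545, 2973, 3401, 3829, 4257, 4685, 5113, 5541, 132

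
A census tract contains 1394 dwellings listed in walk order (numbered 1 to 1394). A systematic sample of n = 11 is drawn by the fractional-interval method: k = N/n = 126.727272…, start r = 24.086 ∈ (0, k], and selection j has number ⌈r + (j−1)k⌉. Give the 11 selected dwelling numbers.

j=1: r + 0k = 24.086 → ⌈·⌉ = 25
j=2: r + 1k = 150.813272… → ⌈·⌉ = 151
j=3: r + 2k = 277.540545… → ⌈·⌉ = 278
j=4: r + 3k = 404.267818… → ⌈·⌉ = 405
j=5: r + 4k = 530.995090… → ⌈·⌉ = 531
j=6: r + 5k = 657.722363… → ⌈·⌉ = 658
j=7: r + 6k = 784.449636… → ⌈·⌉ = 785
j=8: r + 7k = 911.176909… → ⌈·⌉ = 912
j=9: r + 8k = 1037.904181… → ⌈·⌉ = 1038
j=10: r + 9k = 1164.631454… → ⌈·⌉ = 1165
j=11: r + 10k = 1291.358727… → ⌈·⌉ = 1292

25, 151, 278, 405, 531, 658, 785, 912, 1038, 1165, 1292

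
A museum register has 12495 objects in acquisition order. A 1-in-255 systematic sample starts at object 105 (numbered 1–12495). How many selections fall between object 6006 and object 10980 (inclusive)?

k = 255
First selection ≥ 6006: 105 + ⌈(6006−105)/255⌉·255 = 105 + 24×255 = 6225
Last selection ≤ 10980: 105 + ⌊(10980−105)/255⌋·255 = 105 + 42×255 = 10815
Count = 42 − 24 + 1 = 19

19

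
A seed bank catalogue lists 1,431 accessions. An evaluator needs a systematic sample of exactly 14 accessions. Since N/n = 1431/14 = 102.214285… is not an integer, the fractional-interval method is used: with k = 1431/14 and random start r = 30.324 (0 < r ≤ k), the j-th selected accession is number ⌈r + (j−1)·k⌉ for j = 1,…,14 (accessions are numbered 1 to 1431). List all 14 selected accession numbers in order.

31, 133, 235, 337, 440, 542, 644, 746, 849, 951, 1053, 1155, 1257, 1360

j=1: r + 0k = 30.324 → ⌈·⌉ = 31
j=2: r + 1k = 132.538285… → ⌈·⌉ = 133
j=3: r + 2k = 234.752571… → ⌈·⌉ = 235
j=4: r + 3k = 336.966857… → ⌈·⌉ = 337
j=5: r + 4k = 439.181142… → ⌈·⌉ = 440
j=6: r + 5k = 541.395428… → ⌈·⌉ = 542
j=7: r + 6k = 643.609714… → ⌈·⌉ = 644
j=8: r + 7k = 745.824 → ⌈·⌉ = 746
j=9: r + 8k = 848.038285… → ⌈·⌉ = 849
j=10: r + 9k = 950.252571… → ⌈·⌉ = 951
j=11: r + 10k = 1052.466857… → ⌈·⌉ = 1053
j=12: r + 11k = 1154.681142… → ⌈·⌉ = 1155
j=13: r + 12k = 1256.895428… → ⌈·⌉ = 1257
j=14: r + 13k = 1359.109714… → ⌈·⌉ = 1360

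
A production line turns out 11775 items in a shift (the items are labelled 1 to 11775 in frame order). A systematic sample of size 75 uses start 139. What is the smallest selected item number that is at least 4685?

k = 11775/75 = 157
Steps past start: ⌈(4685 − 139)/157⌉ = ⌈4546/157⌉ = 29
Selected item: 139 + 29×157 = 4692

4692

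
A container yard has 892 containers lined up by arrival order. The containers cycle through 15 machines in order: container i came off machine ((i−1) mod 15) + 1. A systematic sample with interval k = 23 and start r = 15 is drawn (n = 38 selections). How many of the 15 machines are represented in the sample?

Consecutive selections differ by k = 23, so their machine numbers differ by 23 mod 15 = 8.
gcd(23, 15) = 1, so the sample visits 15/1 = 15 distinct residues mod 15.
Start 15 is machine 15; the machines hit are 1, 2, 3, 4, 5, 6, 7, 8, 9, 10, 11, 12, 13, 14, 15.

15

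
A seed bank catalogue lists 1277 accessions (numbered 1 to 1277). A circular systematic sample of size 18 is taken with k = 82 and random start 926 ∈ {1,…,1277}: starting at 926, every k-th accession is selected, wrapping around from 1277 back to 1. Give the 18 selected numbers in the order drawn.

926, 1008, 1090, 1172, 1254, 59, 141, 223, 305, 387, 469, 551, 633, 715, 797, 879, 961, 1043

Selection 1: 926
Selection 2: 926 + 82 = 1008
Selection 3: 1008 + 82 = 1090
Selection 4: 1090 + 82 = 1172
Selection 5: 1172 + 82 = 1254
Selection 6: 1254 + 82 = 1336 → 1336 − 1277 = 59
Selection 7: 59 + 82 = 141
Selection 8: 141 + 82 = 223
Selection 9: 223 + 82 = 305
Selection 10: 305 + 82 = 387
Selection 11: 387 + 82 = 469
Selection 12: 469 + 82 = 551
Selection 13: 551 + 82 = 633
Selection 14: 633 + 82 = 715
Selection 15: 715 + 82 = 797
Selection 16: 797 + 82 = 879
Selection 17: 879 + 82 = 961
Selection 18: 961 + 82 = 1043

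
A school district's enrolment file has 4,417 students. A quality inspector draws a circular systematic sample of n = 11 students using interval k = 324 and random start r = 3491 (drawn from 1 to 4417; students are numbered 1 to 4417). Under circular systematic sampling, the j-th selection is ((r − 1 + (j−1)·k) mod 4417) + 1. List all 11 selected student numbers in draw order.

3491, 3815, 4139, 46, 370, 694, 1018, 1342, 1666, 1990, 2314

Selection 1: 3491
Selection 2: 3491 + 324 = 3815
Selection 3: 3815 + 324 = 4139
Selection 4: 4139 + 324 = 4463 → 4463 − 4417 = 46
Selection 5: 46 + 324 = 370
Selection 6: 370 + 324 = 694
Selection 7: 694 + 324 = 1018
Selection 8: 1018 + 324 = 1342
Selection 9: 1342 + 324 = 1666
Selection 10: 1666 + 324 = 1990
Selection 11: 1990 + 324 = 2314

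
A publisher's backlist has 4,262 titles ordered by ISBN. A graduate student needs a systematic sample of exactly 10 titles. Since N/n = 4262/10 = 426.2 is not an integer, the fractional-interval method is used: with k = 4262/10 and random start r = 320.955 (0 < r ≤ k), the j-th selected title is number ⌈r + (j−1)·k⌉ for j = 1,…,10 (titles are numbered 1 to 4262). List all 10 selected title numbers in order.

321, 748, 1174, 1600, 2026, 2452, 2879, 3305, 3731, 4157

j=1: r + 0k = 320.955 → ⌈·⌉ = 321
j=2: r + 1k = 747.155 → ⌈·⌉ = 748
j=3: r + 2k = 1173.355 → ⌈·⌉ = 1174
j=4: r + 3k = 1599.555 → ⌈·⌉ = 1600
j=5: r + 4k = 2025.755 → ⌈·⌉ = 2026
j=6: r + 5k = 2451.955 → ⌈·⌉ = 2452
j=7: r + 6k = 2878.155 → ⌈·⌉ = 2879
j=8: r + 7k = 3304.355 → ⌈·⌉ = 3305
j=9: r + 8k = 3730.555 → ⌈·⌉ = 3731
j=10: r + 9k = 4156.755 → ⌈·⌉ = 4157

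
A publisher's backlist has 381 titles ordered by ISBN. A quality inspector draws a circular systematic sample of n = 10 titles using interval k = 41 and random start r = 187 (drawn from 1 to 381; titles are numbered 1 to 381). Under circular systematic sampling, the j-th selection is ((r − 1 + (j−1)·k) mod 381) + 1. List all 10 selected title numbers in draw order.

187, 228, 269, 310, 351, 11, 52, 93, 134, 175

Selection 1: 187
Selection 2: 187 + 41 = 228
Selection 3: 228 + 41 = 269
Selection 4: 269 + 41 = 310
Selection 5: 310 + 41 = 351
Selection 6: 351 + 41 = 392 → 392 − 381 = 11
Selection 7: 11 + 41 = 52
Selection 8: 52 + 41 = 93
Selection 9: 93 + 41 = 134
Selection 10: 134 + 41 = 175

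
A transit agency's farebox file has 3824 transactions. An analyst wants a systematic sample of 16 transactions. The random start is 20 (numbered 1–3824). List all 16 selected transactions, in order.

k = N/n = 3824/16 = 239
transaction 1: 20
transaction 2: 20 + 239 = 259
transaction 3: 259 + 239 = 498
transaction 4: 498 + 239 = 737
transaction 5: 737 + 239 = 976
transaction 6: 976 + 239 = 1215
transaction 7: 1215 + 239 = 1454
transaction 8: 1454 + 239 = 1693
transaction 9: 1693 + 239 = 1932
transaction 10: 1932 + 239 = 2171
transaction 11: 2171 + 239 = 2410
transaction 12: 2410 + 239 = 2649
transaction 13: 2649 + 239 = 2888
transaction 14: 2888 + 239 = 3127
transaction 15: 3127 + 239 = 3366
transaction 16: 3366 + 239 = 3605

20, 259, 498, 737, 976, 1215, 1454, 1693, 1932, 2171, 2410, 2649, 2888, 3127, 3366, 3605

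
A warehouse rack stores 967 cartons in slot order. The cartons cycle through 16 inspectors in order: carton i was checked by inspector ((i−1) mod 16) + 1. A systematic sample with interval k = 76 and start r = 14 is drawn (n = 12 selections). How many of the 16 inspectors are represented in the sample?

Consecutive selections differ by k = 76, so their inspector numbers differ by 76 mod 16 = 12.
gcd(76, 16) = 4, so the sample visits 16/4 = 4 distinct residues mod 16.
Start 14 is inspector 14; the inspectors hit are 2, 6, 10, 14.

4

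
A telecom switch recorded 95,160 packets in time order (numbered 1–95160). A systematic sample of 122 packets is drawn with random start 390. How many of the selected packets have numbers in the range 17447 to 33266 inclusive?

21

k = 95160/122 = 780
First selection ≥ 17447: 390 + ⌈(17447−390)/780⌉·780 = 390 + 22×780 = 17550
Last selection ≤ 33266: 390 + ⌊(33266−390)/780⌋·780 = 390 + 42×780 = 33150
Count = 42 − 22 + 1 = 21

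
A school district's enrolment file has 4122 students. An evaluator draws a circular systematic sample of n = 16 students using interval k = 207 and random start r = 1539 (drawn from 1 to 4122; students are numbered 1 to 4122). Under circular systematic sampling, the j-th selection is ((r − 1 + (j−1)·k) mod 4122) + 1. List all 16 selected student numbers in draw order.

1539, 1746, 1953, 2160, 2367, 2574, 2781, 2988, 3195, 3402, 3609, 3816, 4023, 108, 315, 522

Selection 1: 1539
Selection 2: 1539 + 207 = 1746
Selection 3: 1746 + 207 = 1953
Selection 4: 1953 + 207 = 2160
Selection 5: 2160 + 207 = 2367
Selection 6: 2367 + 207 = 2574
Selection 7: 2574 + 207 = 2781
Selection 8: 2781 + 207 = 2988
Selection 9: 2988 + 207 = 3195
Selection 10: 3195 + 207 = 3402
Selection 11: 3402 + 207 = 3609
Selection 12: 3609 + 207 = 3816
Selection 13: 3816 + 207 = 4023
Selection 14: 4023 + 207 = 4230 → 4230 − 4122 = 108
Selection 15: 108 + 207 = 315
Selection 16: 315 + 207 = 522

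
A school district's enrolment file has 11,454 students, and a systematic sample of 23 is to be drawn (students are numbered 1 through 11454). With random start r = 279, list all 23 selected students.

k = N/n = 11454/23 = 498
student 1: 279
student 2: 279 + 498 = 777
student 3: 777 + 498 = 1275
student 4: 1275 + 498 = 1773
student 5: 1773 + 498 = 2271
student 6: 2271 + 498 = 2769
student 7: 2769 + 498 = 3267
student 8: 3267 + 498 = 3765
student 9: 3765 + 498 = 4263
student 10: 4263 + 498 = 4761
student 11: 4761 + 498 = 5259
student 12: 5259 + 498 = 5757
student 13: 5757 + 498 = 6255
student 14: 6255 + 498 = 6753
student 15: 6753 + 498 = 7251
student 16: 7251 + 498 = 7749
student 17: 7749 + 498 = 8247
student 18: 8247 + 498 = 8745
student 19: 8745 + 498 = 9243
student 20: 9243 + 498 = 9741
student 21: 9741 + 498 = 10239
student 22: 10239 + 498 = 10737
student 23: 10737 + 498 = 11235

279, 777, 1275, 1773, 2271, 2769, 3267, 3765, 4263, 4761, 5259, 5757, 6255, 6753, 7251, 7749, 8247, 8745, 9243, 9741, 10239, 10737, 11235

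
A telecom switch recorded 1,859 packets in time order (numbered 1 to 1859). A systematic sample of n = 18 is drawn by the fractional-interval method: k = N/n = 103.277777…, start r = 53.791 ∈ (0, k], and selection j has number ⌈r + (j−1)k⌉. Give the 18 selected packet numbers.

54, 158, 261, 364, 467, 571, 674, 777, 881, 984, 1087, 1190, 1294, 1397, 1500, 1603, 1707, 1810

j=1: r + 0k = 53.791 → ⌈·⌉ = 54
j=2: r + 1k = 157.068777… → ⌈·⌉ = 158
j=3: r + 2k = 260.346555… → ⌈·⌉ = 261
j=4: r + 3k = 363.624333… → ⌈·⌉ = 364
j=5: r + 4k = 466.902111… → ⌈·⌉ = 467
j=6: r + 5k = 570.179888… → ⌈·⌉ = 571
j=7: r + 6k = 673.457666… → ⌈·⌉ = 674
j=8: r + 7k = 776.735444… → ⌈·⌉ = 777
j=9: r + 8k = 880.013222… → ⌈·⌉ = 881
j=10: r + 9k = 983.291 → ⌈·⌉ = 984
j=11: r + 10k = 1086.568777… → ⌈·⌉ = 1087
j=12: r + 11k = 1189.846555… → ⌈·⌉ = 1190
j=13: r + 12k = 1293.124333… → ⌈·⌉ = 1294
j=14: r + 13k = 1396.402111… → ⌈·⌉ = 1397
j=15: r + 14k = 1499.679888… → ⌈·⌉ = 1500
j=16: r + 15k = 1602.957666… → ⌈·⌉ = 1603
j=17: r + 16k = 1706.235444… → ⌈·⌉ = 1707
j=18: r + 17k = 1809.513222… → ⌈·⌉ = 1810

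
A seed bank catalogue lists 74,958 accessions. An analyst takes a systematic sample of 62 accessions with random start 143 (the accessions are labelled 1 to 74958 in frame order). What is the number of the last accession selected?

k = 74958/62 = 1209
62nd selection = r + (62−1)·k = 143 + 61×1209 = 143 + 73749 = 73892

73892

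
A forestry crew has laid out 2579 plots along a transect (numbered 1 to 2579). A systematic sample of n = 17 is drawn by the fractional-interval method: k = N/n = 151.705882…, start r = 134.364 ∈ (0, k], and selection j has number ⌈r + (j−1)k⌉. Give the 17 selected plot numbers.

j=1: r + 0k = 134.364 → ⌈·⌉ = 135
j=2: r + 1k = 286.069882… → ⌈·⌉ = 287
j=3: r + 2k = 437.775764… → ⌈·⌉ = 438
j=4: r + 3k = 589.481647… → ⌈·⌉ = 590
j=5: r + 4k = 741.187529… → ⌈·⌉ = 742
j=6: r + 5k = 892.893411… → ⌈·⌉ = 893
j=7: r + 6k = 1044.599294… → ⌈·⌉ = 1045
j=8: r + 7k = 1196.305176… → ⌈·⌉ = 1197
j=9: r + 8k = 1348.011058… → ⌈·⌉ = 1349
j=10: r + 9k = 1499.716941… → ⌈·⌉ = 1500
j=11: r + 10k = 1651.422823… → ⌈·⌉ = 1652
j=12: r + 11k = 1803.128705… → ⌈·⌉ = 1804
j=13: r + 12k = 1954.834588… → ⌈·⌉ = 1955
j=14: r + 13k = 2106.540470… → ⌈·⌉ = 2107
j=15: r + 14k = 2258.246352… → ⌈·⌉ = 2259
j=16: r + 15k = 2409.952235… → ⌈·⌉ = 2410
j=17: r + 16k = 2561.658117… → ⌈·⌉ = 2562

135, 287, 438, 590, 742, 893, 1045, 1197, 1349, 1500, 1652, 1804, 1955, 2107, 2259, 2410, 2562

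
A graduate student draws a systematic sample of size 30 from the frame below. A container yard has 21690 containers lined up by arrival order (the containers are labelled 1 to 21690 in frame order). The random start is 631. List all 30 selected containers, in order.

k = N/n = 21690/30 = 723
container 1: 631
container 2: 631 + 723 = 1354
container 3: 1354 + 723 = 2077
container 4: 2077 + 723 = 2800
container 5: 2800 + 723 = 3523
container 6: 3523 + 723 = 4246
container 7: 4246 + 723 = 4969
container 8: 4969 + 723 = 5692
container 9: 5692 + 723 = 6415
container 10: 6415 + 723 = 7138
container 11: 7138 + 723 = 7861
container 12: 7861 + 723 = 8584
container 13: 8584 + 723 = 9307
container 14: 9307 + 723 = 10030
container 15: 10030 + 723 = 10753
container 16: 10753 + 723 = 11476
container 17: 11476 + 723 = 12199
container 18: 12199 + 723 = 12922
container 19: 12922 + 723 = 13645
container 20: 13645 + 723 = 14368
container 21: 14368 + 723 = 15091
container 22: 15091 + 723 = 15814
container 23: 15814 + 723 = 16537
container 24: 16537 + 723 = 17260
container 25: 17260 + 723 = 17983
container 26: 17983 + 723 = 18706
container 27: 18706 + 723 = 19429
container 28: 19429 + 723 = 20152
container 29: 20152 + 723 = 20875
container 30: 20875 + 723 = 21598

631, 1354, 2077, 2800, 3523, 4246, 4969, 5692, 6415, 7138, 7861, 8584, 9307, 10030, 10753, 11476, 12199, 12922, 13645, 14368, 15091, 15814, 16537, 17260, 17983, 18706, 19429, 20152, 20875, 21598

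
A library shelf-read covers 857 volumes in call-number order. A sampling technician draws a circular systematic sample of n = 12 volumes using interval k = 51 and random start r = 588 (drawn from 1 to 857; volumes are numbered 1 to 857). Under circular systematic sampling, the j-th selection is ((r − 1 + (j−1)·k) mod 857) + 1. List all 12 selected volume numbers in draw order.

Selection 1: 588
Selection 2: 588 + 51 = 639
Selection 3: 639 + 51 = 690
Selection 4: 690 + 51 = 741
Selection 5: 741 + 51 = 792
Selection 6: 792 + 51 = 843
Selection 7: 843 + 51 = 894 → 894 − 857 = 37
Selection 8: 37 + 51 = 88
Selection 9: 88 + 51 = 139
Selection 10: 139 + 51 = 190
Selection 11: 190 + 51 = 241
Selection 12: 241 + 51 = 292

588, 639, 690, 741, 792, 843, 37, 88, 139, 190, 241, 292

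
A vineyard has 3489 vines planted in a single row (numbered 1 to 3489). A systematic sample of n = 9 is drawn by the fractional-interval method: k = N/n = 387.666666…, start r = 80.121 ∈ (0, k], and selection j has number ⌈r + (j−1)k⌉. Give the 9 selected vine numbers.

j=1: r + 0k = 80.121 → ⌈·⌉ = 81
j=2: r + 1k = 467.787666… → ⌈·⌉ = 468
j=3: r + 2k = 855.454333… → ⌈·⌉ = 856
j=4: r + 3k = 1243.121 → ⌈·⌉ = 1244
j=5: r + 4k = 1630.787666… → ⌈·⌉ = 1631
j=6: r + 5k = 2018.454333… → ⌈·⌉ = 2019
j=7: r + 6k = 2406.121 → ⌈·⌉ = 2407
j=8: r + 7k = 2793.787666… → ⌈·⌉ = 2794
j=9: r + 8k = 3181.454333… → ⌈·⌉ = 3182

81, 468, 856, 1244, 1631, 2019, 2407, 2794, 3182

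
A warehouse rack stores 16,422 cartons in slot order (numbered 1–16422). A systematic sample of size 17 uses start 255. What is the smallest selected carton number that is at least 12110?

12813

k = 16422/17 = 966
Steps past start: ⌈(12110 − 255)/966⌉ = ⌈11855/966⌉ = 13
Selected carton: 255 + 13×966 = 12813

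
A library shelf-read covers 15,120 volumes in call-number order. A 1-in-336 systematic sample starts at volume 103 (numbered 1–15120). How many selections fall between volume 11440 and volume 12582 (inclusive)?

k = 336
First selection ≥ 11440: 103 + ⌈(11440−103)/336⌉·336 = 103 + 34×336 = 11527
Last selection ≤ 12582: 103 + ⌊(12582−103)/336⌋·336 = 103 + 37×336 = 12535
Count = 37 − 34 + 1 = 4

4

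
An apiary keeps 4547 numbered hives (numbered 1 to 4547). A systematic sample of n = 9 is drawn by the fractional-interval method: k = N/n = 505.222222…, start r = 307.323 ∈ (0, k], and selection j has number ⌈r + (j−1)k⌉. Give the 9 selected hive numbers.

308, 813, 1318, 1823, 2329, 2834, 3339, 3844, 4350

j=1: r + 0k = 307.323 → ⌈·⌉ = 308
j=2: r + 1k = 812.545222… → ⌈·⌉ = 813
j=3: r + 2k = 1317.767444… → ⌈·⌉ = 1318
j=4: r + 3k = 1822.989666… → ⌈·⌉ = 1823
j=5: r + 4k = 2328.211888… → ⌈·⌉ = 2329
j=6: r + 5k = 2833.434111… → ⌈·⌉ = 2834
j=7: r + 6k = 3338.656333… → ⌈·⌉ = 3339
j=8: r + 7k = 3843.878555… → ⌈·⌉ = 3844
j=9: r + 8k = 4349.100777… → ⌈·⌉ = 4350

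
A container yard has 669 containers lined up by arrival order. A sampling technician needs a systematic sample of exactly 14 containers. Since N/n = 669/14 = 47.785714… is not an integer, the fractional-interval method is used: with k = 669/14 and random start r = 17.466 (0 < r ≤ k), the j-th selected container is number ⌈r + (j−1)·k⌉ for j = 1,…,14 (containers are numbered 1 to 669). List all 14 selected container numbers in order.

j=1: r + 0k = 17.466 → ⌈·⌉ = 18
j=2: r + 1k = 65.251714… → ⌈·⌉ = 66
j=3: r + 2k = 113.037428… → ⌈·⌉ = 114
j=4: r + 3k = 160.823142… → ⌈·⌉ = 161
j=5: r + 4k = 208.608857… → ⌈·⌉ = 209
j=6: r + 5k = 256.394571… → ⌈·⌉ = 257
j=7: r + 6k = 304.180285… → ⌈·⌉ = 305
j=8: r + 7k = 351.966 → ⌈·⌉ = 352
j=9: r + 8k = 399.751714… → ⌈·⌉ = 400
j=10: r + 9k = 447.537428… → ⌈·⌉ = 448
j=11: r + 10k = 495.323142… → ⌈·⌉ = 496
j=12: r + 11k = 543.108857… → ⌈·⌉ = 544
j=13: r + 12k = 590.894571… → ⌈·⌉ = 591
j=14: r + 13k = 638.680285… → ⌈·⌉ = 639

18, 66, 114, 161, 209, 257, 305, 352, 400, 448, 496, 544, 591, 639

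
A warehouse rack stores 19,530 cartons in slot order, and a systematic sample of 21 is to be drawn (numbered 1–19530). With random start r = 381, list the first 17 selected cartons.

k = N/n = 19530/21 = 930
carton 1: 381
carton 2: 381 + 930 = 1311
carton 3: 1311 + 930 = 2241
carton 4: 2241 + 930 = 3171
carton 5: 3171 + 930 = 4101
carton 6: 4101 + 930 = 5031
carton 7: 5031 + 930 = 5961
carton 8: 5961 + 930 = 6891
carton 9: 6891 + 930 = 7821
carton 10: 7821 + 930 = 8751
carton 11: 8751 + 930 = 9681
carton 12: 9681 + 930 = 10611
carton 13: 10611 + 930 = 11541
carton 14: 11541 + 930 = 12471
carton 15: 12471 + 930 = 13401
carton 16: 13401 + 930 = 14331
carton 17: 14331 + 930 = 15261

381, 1311, 2241, 3171, 4101, 5031, 5961, 6891, 7821, 8751, 9681, 10611, 11541, 12471, 13401, 14331, 15261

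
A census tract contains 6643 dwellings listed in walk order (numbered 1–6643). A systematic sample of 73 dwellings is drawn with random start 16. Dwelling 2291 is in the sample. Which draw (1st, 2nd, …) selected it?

k = 6643/73 = 91
position = (2291 − 16)/91 + 1 = 2275/91 + 1 = 25 + 1 = 26

26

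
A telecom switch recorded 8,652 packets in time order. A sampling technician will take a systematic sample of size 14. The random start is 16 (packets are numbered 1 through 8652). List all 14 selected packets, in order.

k = N/n = 8652/14 = 618
packet 1: 16
packet 2: 16 + 618 = 634
packet 3: 634 + 618 = 1252
packet 4: 1252 + 618 = 1870
packet 5: 1870 + 618 = 2488
packet 6: 2488 + 618 = 3106
packet 7: 3106 + 618 = 3724
packet 8: 3724 + 618 = 4342
packet 9: 4342 + 618 = 4960
packet 10: 4960 + 618 = 5578
packet 11: 5578 + 618 = 6196
packet 12: 6196 + 618 = 6814
packet 13: 6814 + 618 = 7432
packet 14: 7432 + 618 = 8050

16, 634, 1252, 1870, 2488, 3106, 3724, 4342, 4960, 5578, 6196, 6814, 7432, 8050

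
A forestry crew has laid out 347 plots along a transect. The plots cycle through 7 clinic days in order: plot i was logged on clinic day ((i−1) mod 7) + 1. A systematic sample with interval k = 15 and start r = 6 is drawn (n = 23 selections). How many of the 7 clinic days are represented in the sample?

Consecutive selections differ by k = 15, so their clinic day numbers differ by 15 mod 7 = 1.
gcd(15, 7) = 1, so the sample visits 7/1 = 7 distinct residues mod 7.
Start 6 is clinic day 6; the clinic days hit are 1, 2, 3, 4, 5, 6, 7.

7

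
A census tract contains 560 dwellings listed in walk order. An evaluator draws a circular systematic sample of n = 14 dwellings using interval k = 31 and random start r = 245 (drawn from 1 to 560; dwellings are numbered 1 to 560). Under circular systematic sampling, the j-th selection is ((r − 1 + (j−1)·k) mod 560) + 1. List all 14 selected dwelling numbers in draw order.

245, 276, 307, 338, 369, 400, 431, 462, 493, 524, 555, 26, 57, 88

Selection 1: 245
Selection 2: 245 + 31 = 276
Selection 3: 276 + 31 = 307
Selection 4: 307 + 31 = 338
Selection 5: 338 + 31 = 369
Selection 6: 369 + 31 = 400
Selection 7: 400 + 31 = 431
Selection 8: 431 + 31 = 462
Selection 9: 462 + 31 = 493
Selection 10: 493 + 31 = 524
Selection 11: 524 + 31 = 555
Selection 12: 555 + 31 = 586 → 586 − 560 = 26
Selection 13: 26 + 31 = 57
Selection 14: 57 + 31 = 88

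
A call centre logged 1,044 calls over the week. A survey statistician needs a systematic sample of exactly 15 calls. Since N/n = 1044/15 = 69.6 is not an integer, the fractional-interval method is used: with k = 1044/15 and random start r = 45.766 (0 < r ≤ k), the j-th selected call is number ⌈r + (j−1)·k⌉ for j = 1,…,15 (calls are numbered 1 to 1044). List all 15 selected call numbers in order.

46, 116, 185, 255, 325, 394, 464, 533, 603, 673, 742, 812, 881, 951, 1021

j=1: r + 0k = 45.766 → ⌈·⌉ = 46
j=2: r + 1k = 115.366 → ⌈·⌉ = 116
j=3: r + 2k = 184.966 → ⌈·⌉ = 185
j=4: r + 3k = 254.566 → ⌈·⌉ = 255
j=5: r + 4k = 324.166 → ⌈·⌉ = 325
j=6: r + 5k = 393.766 → ⌈·⌉ = 394
j=7: r + 6k = 463.366 → ⌈·⌉ = 464
j=8: r + 7k = 532.966 → ⌈·⌉ = 533
j=9: r + 8k = 602.566 → ⌈·⌉ = 603
j=10: r + 9k = 672.166 → ⌈·⌉ = 673
j=11: r + 10k = 741.766 → ⌈·⌉ = 742
j=12: r + 11k = 811.366 → ⌈·⌉ = 812
j=13: r + 12k = 880.966 → ⌈·⌉ = 881
j=14: r + 13k = 950.566 → ⌈·⌉ = 951
j=15: r + 14k = 1020.166 → ⌈·⌉ = 1021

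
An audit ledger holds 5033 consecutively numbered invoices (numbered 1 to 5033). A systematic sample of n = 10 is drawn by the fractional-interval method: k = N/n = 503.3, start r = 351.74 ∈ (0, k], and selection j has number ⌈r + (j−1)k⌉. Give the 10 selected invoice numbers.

352, 856, 1359, 1862, 2365, 2869, 3372, 3875, 4379, 4882

j=1: r + 0k = 351.74 → ⌈·⌉ = 352
j=2: r + 1k = 855.04 → ⌈·⌉ = 856
j=3: r + 2k = 1358.34 → ⌈·⌉ = 1359
j=4: r + 3k = 1861.64 → ⌈·⌉ = 1862
j=5: r + 4k = 2364.94 → ⌈·⌉ = 2365
j=6: r + 5k = 2868.24 → ⌈·⌉ = 2869
j=7: r + 6k = 3371.54 → ⌈·⌉ = 3372
j=8: r + 7k = 3874.84 → ⌈·⌉ = 3875
j=9: r + 8k = 4378.14 → ⌈·⌉ = 4379
j=10: r + 9k = 4881.44 → ⌈·⌉ = 4882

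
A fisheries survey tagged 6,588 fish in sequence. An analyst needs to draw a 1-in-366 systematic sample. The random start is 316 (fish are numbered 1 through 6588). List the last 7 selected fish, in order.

4342, 4708, 5074, 5440, 5806, 6172, 6538

12th selection = 316 + 11×366 = 4342
13th: 4342 + 366 = 4708
14th: 4708 + 366 = 5074
15th: 5074 + 366 = 5440
16th: 5440 + 366 = 5806
17th: 5806 + 366 = 6172
18th: 6172 + 366 = 6538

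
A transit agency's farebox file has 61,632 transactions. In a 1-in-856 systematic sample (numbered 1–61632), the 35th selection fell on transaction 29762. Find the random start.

658

k = 856
r = 29762 − (35−1)×856 = 29762 − 29104 = 658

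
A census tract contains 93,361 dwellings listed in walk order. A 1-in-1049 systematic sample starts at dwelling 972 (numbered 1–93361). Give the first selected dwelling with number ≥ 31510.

k = 1049
Steps past start: ⌈(31510 − 972)/1049⌉ = ⌈30538/1049⌉ = 30
Selected dwelling: 972 + 30×1049 = 32442

32442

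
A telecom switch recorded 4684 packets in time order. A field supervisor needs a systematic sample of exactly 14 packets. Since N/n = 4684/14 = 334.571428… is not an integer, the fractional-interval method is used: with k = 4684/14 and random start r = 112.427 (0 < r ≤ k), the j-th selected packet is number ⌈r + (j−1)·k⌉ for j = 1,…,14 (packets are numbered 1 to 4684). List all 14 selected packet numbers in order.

113, 447, 782, 1117, 1451, 1786, 2120, 2455, 2789, 3124, 3459, 3793, 4128, 4462

j=1: r + 0k = 112.427 → ⌈·⌉ = 113
j=2: r + 1k = 446.998428… → ⌈·⌉ = 447
j=3: r + 2k = 781.569857… → ⌈·⌉ = 782
j=4: r + 3k = 1116.141285… → ⌈·⌉ = 1117
j=5: r + 4k = 1450.712714… → ⌈·⌉ = 1451
j=6: r + 5k = 1785.284142… → ⌈·⌉ = 1786
j=7: r + 6k = 2119.855571… → ⌈·⌉ = 2120
j=8: r + 7k = 2454.427 → ⌈·⌉ = 2455
j=9: r + 8k = 2788.998428… → ⌈·⌉ = 2789
j=10: r + 9k = 3123.569857… → ⌈·⌉ = 3124
j=11: r + 10k = 3458.141285… → ⌈·⌉ = 3459
j=12: r + 11k = 3792.712714… → ⌈·⌉ = 3793
j=13: r + 12k = 4127.284142… → ⌈·⌉ = 4128
j=14: r + 13k = 4461.855571… → ⌈·⌉ = 4462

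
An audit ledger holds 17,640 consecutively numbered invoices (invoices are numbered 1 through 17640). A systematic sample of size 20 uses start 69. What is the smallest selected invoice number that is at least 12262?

12417

k = 17640/20 = 882
Steps past start: ⌈(12262 − 69)/882⌉ = ⌈12193/882⌉ = 14
Selected invoice: 69 + 14×882 = 12417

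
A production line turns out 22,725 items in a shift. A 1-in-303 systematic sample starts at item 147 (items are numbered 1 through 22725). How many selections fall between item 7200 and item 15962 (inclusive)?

k = 303
First selection ≥ 7200: 147 + ⌈(7200−147)/303⌉·303 = 147 + 24×303 = 7419
Last selection ≤ 15962: 147 + ⌊(15962−147)/303⌋·303 = 147 + 52×303 = 15903
Count = 52 − 24 + 1 = 29

29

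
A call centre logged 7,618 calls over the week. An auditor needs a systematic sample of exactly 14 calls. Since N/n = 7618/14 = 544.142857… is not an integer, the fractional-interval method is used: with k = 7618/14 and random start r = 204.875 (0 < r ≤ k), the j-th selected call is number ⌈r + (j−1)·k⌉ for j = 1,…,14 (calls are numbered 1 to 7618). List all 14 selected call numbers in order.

j=1: r + 0k = 204.875 → ⌈·⌉ = 205
j=2: r + 1k = 749.017857… → ⌈·⌉ = 750
j=3: r + 2k = 1293.160714… → ⌈·⌉ = 1294
j=4: r + 3k = 1837.303571… → ⌈·⌉ = 1838
j=5: r + 4k = 2381.446428… → ⌈·⌉ = 2382
j=6: r + 5k = 2925.589285… → ⌈·⌉ = 2926
j=7: r + 6k = 3469.732142… → ⌈·⌉ = 3470
j=8: r + 7k = 4013.875 → ⌈·⌉ = 4014
j=9: r + 8k = 4558.017857… → ⌈·⌉ = 4559
j=10: r + 9k = 5102.160714… → ⌈·⌉ = 5103
j=11: r + 10k = 5646.303571… → ⌈·⌉ = 5647
j=12: r + 11k = 6190.446428… → ⌈·⌉ = 6191
j=13: r + 12k = 6734.589285… → ⌈·⌉ = 6735
j=14: r + 13k = 7278.732142… → ⌈·⌉ = 7279

205, 750, 1294, 1838, 2382, 2926, 3470, 4014, 4559, 5103, 5647, 6191, 6735, 7279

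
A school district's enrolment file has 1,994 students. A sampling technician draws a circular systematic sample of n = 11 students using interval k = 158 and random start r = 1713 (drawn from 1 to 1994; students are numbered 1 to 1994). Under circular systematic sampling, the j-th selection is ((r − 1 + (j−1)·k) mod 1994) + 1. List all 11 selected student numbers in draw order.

1713, 1871, 35, 193, 351, 509, 667, 825, 983, 1141, 1299

Selection 1: 1713
Selection 2: 1713 + 158 = 1871
Selection 3: 1871 + 158 = 2029 → 2029 − 1994 = 35
Selection 4: 35 + 158 = 193
Selection 5: 193 + 158 = 351
Selection 6: 351 + 158 = 509
Selection 7: 509 + 158 = 667
Selection 8: 667 + 158 = 825
Selection 9: 825 + 158 = 983
Selection 10: 983 + 158 = 1141
Selection 11: 1141 + 158 = 1299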